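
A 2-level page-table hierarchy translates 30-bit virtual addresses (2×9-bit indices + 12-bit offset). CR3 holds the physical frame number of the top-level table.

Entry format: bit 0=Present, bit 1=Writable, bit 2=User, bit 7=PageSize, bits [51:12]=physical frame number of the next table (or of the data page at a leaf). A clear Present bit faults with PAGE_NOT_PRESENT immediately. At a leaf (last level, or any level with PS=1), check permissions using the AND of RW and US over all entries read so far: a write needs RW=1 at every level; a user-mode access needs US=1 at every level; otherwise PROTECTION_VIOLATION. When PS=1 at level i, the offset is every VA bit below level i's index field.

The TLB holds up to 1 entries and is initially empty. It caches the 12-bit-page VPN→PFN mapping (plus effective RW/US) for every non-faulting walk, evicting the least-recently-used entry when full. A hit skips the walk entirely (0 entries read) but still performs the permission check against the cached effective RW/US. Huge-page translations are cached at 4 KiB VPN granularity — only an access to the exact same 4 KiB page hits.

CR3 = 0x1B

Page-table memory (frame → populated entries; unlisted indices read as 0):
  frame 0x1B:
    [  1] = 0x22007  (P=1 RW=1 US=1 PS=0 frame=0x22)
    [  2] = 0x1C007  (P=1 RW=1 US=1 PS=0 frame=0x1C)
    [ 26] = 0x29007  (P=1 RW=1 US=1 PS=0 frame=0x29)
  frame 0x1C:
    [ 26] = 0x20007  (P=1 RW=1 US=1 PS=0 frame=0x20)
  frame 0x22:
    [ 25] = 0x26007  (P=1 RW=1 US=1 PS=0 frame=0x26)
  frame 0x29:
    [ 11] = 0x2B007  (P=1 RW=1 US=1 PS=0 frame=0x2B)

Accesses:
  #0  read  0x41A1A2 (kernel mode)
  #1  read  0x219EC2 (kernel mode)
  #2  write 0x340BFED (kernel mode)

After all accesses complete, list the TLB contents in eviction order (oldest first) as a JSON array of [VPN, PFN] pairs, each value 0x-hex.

Trace:
#0 VA=0x41A1A2 (r,kernel):
  [0] read 0x1B idx=2: raw=0x1C007 flags P=1 W=1 U=1 S=0
  [1] read 0x1C idx=26: raw=0x20007 flags P=1 W=1 U=1 S=0
  ⇒ phys 0x201A2  [2 reads]
#1 VA=0x219EC2 (r,kernel):
  [0] read 0x1B idx=1: raw=0x22007 flags P=1 W=1 U=1 S=0
  [1] read 0x22 idx=25: raw=0x26007 flags P=1 W=1 U=1 S=0
  ⇒ phys 0x26EC2  [2 reads]
#2 VA=0x340BFED (w,kernel):
  [0] read 0x1B idx=26: raw=0x29007 flags P=1 W=1 U=1 S=0
  [1] read 0x29 idx=11: raw=0x2B007 flags P=1 W=1 U=1 S=0
  ⇒ phys 0x2BFED  [2 reads]

TLB: [["0x340B", "0x2B"]]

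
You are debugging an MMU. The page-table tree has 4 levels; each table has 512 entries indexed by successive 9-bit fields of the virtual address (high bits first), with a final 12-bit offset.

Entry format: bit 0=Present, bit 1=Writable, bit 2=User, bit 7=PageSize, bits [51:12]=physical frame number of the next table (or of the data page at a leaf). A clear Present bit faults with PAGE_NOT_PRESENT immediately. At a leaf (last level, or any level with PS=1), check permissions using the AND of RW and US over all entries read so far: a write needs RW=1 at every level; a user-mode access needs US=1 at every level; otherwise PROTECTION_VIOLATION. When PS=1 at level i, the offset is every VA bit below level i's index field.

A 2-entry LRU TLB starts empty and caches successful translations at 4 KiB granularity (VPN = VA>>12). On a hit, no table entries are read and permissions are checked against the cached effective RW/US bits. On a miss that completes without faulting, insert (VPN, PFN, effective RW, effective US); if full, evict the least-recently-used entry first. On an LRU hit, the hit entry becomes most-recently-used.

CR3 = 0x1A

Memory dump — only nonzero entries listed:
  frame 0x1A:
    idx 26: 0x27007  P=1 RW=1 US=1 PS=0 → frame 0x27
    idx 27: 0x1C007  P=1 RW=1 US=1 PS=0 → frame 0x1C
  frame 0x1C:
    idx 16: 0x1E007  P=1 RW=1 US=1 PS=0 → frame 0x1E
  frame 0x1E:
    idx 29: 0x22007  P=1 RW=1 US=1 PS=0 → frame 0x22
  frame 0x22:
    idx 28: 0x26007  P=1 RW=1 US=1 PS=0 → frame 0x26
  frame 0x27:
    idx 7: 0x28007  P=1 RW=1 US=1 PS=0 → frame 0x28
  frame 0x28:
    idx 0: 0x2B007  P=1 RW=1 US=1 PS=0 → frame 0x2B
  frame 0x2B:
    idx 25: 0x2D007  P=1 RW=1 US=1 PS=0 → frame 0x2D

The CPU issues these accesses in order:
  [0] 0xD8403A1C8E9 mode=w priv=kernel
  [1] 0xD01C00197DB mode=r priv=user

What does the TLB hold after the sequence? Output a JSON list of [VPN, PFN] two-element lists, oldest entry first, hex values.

Trace:
#0 VA=0xD8403A1C8E9 (w,kernel):
  L0 @0x1A[27] → 0x1C007  P=1,RW=1,US=1,PS=0
  L1 @0x1C[16] → 0x1E007  P=1,RW=1,US=1,PS=0
  L2 @0x1E[29] → 0x22007  P=1,RW=1,US=1,PS=0
  L3 @0x22[28] → 0x26007  P=1,RW=1,US=1,PS=0
  ✓ 0x268E9  — 4 lookups
#1 VA=0xD01C00197DB (r,user):
  L0 @0x1A[26] → 0x27007  P=1,RW=1,US=1,PS=0
  L1 @0x27[7] → 0x28007  P=1,RW=1,US=1,PS=0
  L2 @0x28[0] → 0x2B007  P=1,RW=1,US=1,PS=0
  L3 @0x2B[25] → 0x2D007  P=1,RW=1,US=1,PS=0
  ✓ 0x2D7DB  — 4 lookups

TLB: [["0xD8403A1C", "0x26"], ["0xD01C0019", "0x2D"]]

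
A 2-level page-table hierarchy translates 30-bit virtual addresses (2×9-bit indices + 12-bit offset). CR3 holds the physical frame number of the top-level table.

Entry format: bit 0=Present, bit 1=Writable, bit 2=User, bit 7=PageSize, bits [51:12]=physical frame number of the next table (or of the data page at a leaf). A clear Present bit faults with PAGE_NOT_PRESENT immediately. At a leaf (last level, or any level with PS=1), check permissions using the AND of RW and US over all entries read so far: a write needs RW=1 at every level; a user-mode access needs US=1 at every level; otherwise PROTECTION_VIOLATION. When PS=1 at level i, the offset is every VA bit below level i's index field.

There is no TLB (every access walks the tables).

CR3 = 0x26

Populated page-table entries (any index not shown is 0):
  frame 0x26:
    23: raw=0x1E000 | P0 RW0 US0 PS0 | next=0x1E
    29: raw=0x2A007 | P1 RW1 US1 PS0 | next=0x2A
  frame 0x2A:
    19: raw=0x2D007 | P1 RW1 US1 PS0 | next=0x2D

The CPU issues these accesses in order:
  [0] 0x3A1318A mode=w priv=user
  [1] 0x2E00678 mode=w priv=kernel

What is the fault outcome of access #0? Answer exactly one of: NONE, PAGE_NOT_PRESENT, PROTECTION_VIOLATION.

Walk each access:
#0 VA=0x3A1318A (w,user):
  L0 @0x26[29] → 0x2A007  P=1,RW=1,US=1,PS=0
  L1 @0x2A[19] → 0x2D007  P=1,RW=1,US=1,PS=0
  ⇒ phys 0x2D18A  [2 reads]
#1 VA=0x2E00678 (w,kernel):
  L0 @0x26[23] → 0x1E000  P=0,RW=0,US=0,PS=0
  ⇒ fault: PAGE_NOT_PRESENT  — 1 lookups

Access #0 fault: NONE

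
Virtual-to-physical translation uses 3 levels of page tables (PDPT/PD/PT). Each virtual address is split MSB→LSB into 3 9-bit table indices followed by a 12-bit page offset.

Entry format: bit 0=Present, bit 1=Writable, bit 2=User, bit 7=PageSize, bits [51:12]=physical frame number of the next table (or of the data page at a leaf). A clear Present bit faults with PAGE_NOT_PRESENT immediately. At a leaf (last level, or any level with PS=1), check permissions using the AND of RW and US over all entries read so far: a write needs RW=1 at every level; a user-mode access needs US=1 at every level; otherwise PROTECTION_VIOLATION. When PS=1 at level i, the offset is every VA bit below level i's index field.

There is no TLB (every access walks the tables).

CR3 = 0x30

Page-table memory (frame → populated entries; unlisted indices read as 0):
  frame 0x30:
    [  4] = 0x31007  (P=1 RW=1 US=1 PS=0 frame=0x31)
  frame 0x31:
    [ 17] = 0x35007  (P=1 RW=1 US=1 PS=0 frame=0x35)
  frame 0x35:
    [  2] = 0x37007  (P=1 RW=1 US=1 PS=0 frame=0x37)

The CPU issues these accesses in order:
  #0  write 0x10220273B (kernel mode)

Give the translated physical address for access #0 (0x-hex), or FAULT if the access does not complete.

Walk each access:
#0 VA=0x10220273B (w,kernel):
  L0 @0x30[4] → 0x31007  P=1,RW=1,US=1,PS=0
  L1 @0x31[17] → 0x35007  P=1,RW=1,US=1,PS=0
  L2 @0x35[2] → 0x37007  P=1,RW=1,US=1,PS=0
  ⇒ phys 0x3773B  [3 reads]

Access #0 PA: 0x3773B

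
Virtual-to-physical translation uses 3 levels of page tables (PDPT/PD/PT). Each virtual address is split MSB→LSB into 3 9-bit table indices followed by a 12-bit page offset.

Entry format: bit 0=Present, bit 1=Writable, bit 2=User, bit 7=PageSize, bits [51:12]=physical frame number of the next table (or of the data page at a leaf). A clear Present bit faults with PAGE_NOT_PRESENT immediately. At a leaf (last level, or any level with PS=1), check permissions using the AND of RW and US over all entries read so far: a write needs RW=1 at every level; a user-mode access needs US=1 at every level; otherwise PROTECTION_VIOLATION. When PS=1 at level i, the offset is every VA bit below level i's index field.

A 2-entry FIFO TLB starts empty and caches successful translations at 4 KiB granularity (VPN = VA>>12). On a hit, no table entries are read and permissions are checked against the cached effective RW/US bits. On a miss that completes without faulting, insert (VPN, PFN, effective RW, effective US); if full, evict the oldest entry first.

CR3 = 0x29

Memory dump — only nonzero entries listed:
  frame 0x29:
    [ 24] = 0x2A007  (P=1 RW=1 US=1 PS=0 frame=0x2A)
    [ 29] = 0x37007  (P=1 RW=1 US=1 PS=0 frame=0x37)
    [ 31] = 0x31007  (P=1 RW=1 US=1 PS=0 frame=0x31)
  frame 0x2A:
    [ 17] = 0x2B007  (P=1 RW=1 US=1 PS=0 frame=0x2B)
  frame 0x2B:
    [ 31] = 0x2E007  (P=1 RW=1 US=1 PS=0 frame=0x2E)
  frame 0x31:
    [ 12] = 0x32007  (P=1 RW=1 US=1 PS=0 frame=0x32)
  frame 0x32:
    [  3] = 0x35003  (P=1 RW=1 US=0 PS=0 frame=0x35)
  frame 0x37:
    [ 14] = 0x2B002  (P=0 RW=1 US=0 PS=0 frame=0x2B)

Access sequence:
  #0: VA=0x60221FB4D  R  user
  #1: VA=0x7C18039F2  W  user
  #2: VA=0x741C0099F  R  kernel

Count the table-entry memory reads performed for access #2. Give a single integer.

Per-access translation:
#0 VA=0x60221FB4D (r,user):
  L0 @0x29[24] → 0x2A007  P=1,RW=1,US=1,PS=0
  L1 @0x2A[17] → 0x2B007  P=1,RW=1,US=1,PS=0
  L2 @0x2B[31] → 0x2E007  P=1,RW=1,US=1,PS=0
  → PA=0x2EB4D  (3 entries read)
#1 VA=0x7C18039F2 (w,user):
  L0 @0x29[31] → 0x31007  P=1,RW=1,US=1,PS=0
  L1 @0x31[12] → 0x32007  P=1,RW=1,US=1,PS=0
  L2 @0x32[3] → 0x35003  P=1,RW=1,US=0,PS=0
  → PROTECTION_VIOLATION  (3 entries read)
#2 VA=0x741C0099F (r,kernel):
  L0 @0x29[29] → 0x37007  P=1,RW=1,US=1,PS=0
  L1 @0x37[14] → 0x2B002  P=0,RW=1,US=0,PS=0
  → PAGE_NOT_PRESENT  (2 entries read)

Entries read for #2: 2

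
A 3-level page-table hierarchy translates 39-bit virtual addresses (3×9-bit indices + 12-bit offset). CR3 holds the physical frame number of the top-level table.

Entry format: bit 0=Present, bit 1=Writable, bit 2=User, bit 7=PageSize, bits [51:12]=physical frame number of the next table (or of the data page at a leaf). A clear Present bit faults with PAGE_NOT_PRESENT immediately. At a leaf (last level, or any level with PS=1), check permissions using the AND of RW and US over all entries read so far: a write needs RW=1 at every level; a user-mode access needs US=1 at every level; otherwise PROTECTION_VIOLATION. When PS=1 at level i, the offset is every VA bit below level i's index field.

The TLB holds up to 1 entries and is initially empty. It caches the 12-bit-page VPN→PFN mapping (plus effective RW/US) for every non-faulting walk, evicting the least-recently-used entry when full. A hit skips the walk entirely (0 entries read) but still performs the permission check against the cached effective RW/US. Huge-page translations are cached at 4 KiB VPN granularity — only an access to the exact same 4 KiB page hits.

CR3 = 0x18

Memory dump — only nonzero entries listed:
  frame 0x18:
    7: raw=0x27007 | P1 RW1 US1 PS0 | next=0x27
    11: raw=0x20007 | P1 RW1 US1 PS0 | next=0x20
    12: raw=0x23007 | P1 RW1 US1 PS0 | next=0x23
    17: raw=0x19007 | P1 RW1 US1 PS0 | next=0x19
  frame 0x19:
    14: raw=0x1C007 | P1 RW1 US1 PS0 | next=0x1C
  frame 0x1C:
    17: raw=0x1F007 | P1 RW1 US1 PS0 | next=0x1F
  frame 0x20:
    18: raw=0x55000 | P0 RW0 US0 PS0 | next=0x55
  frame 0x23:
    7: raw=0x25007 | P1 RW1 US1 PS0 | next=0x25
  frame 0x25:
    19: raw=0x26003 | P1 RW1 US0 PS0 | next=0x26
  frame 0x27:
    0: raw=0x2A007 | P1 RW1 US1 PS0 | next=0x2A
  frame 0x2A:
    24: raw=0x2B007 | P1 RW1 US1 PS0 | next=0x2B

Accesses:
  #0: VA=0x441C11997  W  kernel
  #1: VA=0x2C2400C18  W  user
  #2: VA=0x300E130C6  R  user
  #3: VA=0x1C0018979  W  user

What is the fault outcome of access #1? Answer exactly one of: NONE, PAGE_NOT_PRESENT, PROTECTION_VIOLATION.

Trace:
#0 VA=0x441C11997 (w,kernel):
  L0: frame=0x18 idx=17 entry=0x19007 [P=1 RW=1 US=1 PS=0]
  L1: frame=0x19 idx=14 entry=0x1C007 [P=1 RW=1 US=1 PS=0]
  L2: frame=0x1C idx=17 entry=0x1F007 [P=1 RW=1 US=1 PS=0]
  → PA=0x1F997  (3 entries read)
#1 VA=0x2C2400C18 (w,user):
  L0: frame=0x18 idx=11 entry=0x20007 [P=1 RW=1 US=1 PS=0]
  L1: frame=0x20 idx=18 entry=0x55000 [P=0 RW=0 US=0 PS=0]
  ⇒ fault: PAGE_NOT_PRESENT  — 2 lookups
#2 VA=0x300E130C6 (r,user):
  L0: frame=0x18 idx=12 entry=0x23007 [P=1 RW=1 US=1 PS=0]
  L1: frame=0x23 idx=7 entry=0x25007 [P=1 RW=1 US=1 PS=0]
  L2: frame=0x25 idx=19 entry=0x26003 [P=1 RW=1 US=0 PS=0]
  ⇒ fault: PROTECTION_VIOLATION  — 3 lookups
#3 VA=0x1C0018979 (w,user):
  L0: frame=0x18 idx=7 entry=0x27007 [P=1 RW=1 US=1 PS=0]
  L1: frame=0x27 idx=0 entry=0x2A007 [P=1 RW=1 US=1 PS=0]
  L2: frame=0x2A idx=24 entry=0x2B007 [P=1 RW=1 US=1 PS=0]
  → PA=0x2B979  (3 entries read)

Access #1 fault: PAGE_NOT_PRESENT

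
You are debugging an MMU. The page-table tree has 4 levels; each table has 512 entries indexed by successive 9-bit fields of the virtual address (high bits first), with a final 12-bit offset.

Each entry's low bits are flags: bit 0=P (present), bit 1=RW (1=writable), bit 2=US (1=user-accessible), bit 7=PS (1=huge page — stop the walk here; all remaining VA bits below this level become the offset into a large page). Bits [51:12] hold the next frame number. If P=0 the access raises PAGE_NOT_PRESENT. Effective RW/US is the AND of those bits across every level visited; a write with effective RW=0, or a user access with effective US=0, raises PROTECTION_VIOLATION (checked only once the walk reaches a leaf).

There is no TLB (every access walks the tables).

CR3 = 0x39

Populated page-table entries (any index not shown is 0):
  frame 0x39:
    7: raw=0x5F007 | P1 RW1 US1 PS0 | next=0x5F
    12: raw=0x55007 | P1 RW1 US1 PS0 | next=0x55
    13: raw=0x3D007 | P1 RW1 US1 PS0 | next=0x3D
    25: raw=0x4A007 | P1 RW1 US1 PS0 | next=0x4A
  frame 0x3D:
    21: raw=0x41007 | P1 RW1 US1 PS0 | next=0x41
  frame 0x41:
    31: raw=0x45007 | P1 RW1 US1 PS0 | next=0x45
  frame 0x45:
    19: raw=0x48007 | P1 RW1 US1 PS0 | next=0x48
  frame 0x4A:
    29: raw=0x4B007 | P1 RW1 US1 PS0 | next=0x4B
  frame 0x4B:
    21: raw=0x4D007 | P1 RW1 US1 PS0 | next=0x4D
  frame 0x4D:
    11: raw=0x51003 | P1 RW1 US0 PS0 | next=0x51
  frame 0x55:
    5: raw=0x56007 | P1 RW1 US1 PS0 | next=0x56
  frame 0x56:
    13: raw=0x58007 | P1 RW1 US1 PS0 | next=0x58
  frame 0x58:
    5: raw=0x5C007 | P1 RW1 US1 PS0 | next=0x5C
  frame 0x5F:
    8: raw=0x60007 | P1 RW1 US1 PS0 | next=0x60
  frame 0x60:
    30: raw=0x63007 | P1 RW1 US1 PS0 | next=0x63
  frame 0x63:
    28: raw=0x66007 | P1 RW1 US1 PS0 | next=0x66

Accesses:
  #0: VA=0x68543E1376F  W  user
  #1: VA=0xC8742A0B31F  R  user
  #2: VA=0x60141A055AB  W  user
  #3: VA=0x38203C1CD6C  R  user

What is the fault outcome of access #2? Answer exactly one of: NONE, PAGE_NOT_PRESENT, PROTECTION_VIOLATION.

Walk each access:
#0 VA=0x68543E1376F (w,user):
  lvl0: tbl 0x39, slot 13 ⇒ 0x3D007 (P1/RW1/US1/PS0)
  lvl1: tbl 0x3D, slot 21 ⇒ 0x41007 (P1/RW1/US1/PS0)
  lvl2: tbl 0x41, slot 31 ⇒ 0x45007 (P1/RW1/US1/PS0)
  lvl3: tbl 0x45, slot 19 ⇒ 0x48007 (P1/RW1/US1/PS0)
  → PA=0x4876F  (4 entries read)
#1 VA=0xC8742A0B31F (r,user):
  lvl0: tbl 0x39, slot 25 ⇒ 0x4A007 (P1/RW1/US1/PS0)
  lvl1: tbl 0x4A, slot 29 ⇒ 0x4B007 (P1/RW1/US1/PS0)
  lvl2: tbl 0x4B, slot 21 ⇒ 0x4D007 (P1/RW1/US1/PS0)
  lvl3: tbl 0x4D, slot 11 ⇒ 0x51003 (P1/RW1/US0/PS0)
  ⇒ fault: PROTECTION_VIOLATION  — 4 lookups
#2 VA=0x60141A055AB (w,user):
  lvl0: tbl 0x39, slot 12 ⇒ 0x55007 (P1/RW1/US1/PS0)
  lvl1: tbl 0x55, slot 5 ⇒ 0x56007 (P1/RW1/US1/PS0)
  lvl2: tbl 0x56, slot 13 ⇒ 0x58007 (P1/RW1/US1/PS0)
  lvl3: tbl 0x58, slot 5 ⇒ 0x5C007 (P1/RW1/US1/PS0)
  → PA=0x5C5AB  (4 entries read)
#3 VA=0x38203C1CD6C (r,user):
  lvl0: tbl 0x39, slot 7 ⇒ 0x5F007 (P1/RW1/US1/PS0)
  lvl1: tbl 0x5F, slot 8 ⇒ 0x60007 (P1/RW1/US1/PS0)
  lvl2: tbl 0x60, slot 30 ⇒ 0x63007 (P1/RW1/US1/PS0)
  lvl3: tbl 0x63, slot 28 ⇒ 0x66007 (P1/RW1/US1/PS0)
  → PA=0x66D6C  (4 entries read)

Access #2 fault: NONE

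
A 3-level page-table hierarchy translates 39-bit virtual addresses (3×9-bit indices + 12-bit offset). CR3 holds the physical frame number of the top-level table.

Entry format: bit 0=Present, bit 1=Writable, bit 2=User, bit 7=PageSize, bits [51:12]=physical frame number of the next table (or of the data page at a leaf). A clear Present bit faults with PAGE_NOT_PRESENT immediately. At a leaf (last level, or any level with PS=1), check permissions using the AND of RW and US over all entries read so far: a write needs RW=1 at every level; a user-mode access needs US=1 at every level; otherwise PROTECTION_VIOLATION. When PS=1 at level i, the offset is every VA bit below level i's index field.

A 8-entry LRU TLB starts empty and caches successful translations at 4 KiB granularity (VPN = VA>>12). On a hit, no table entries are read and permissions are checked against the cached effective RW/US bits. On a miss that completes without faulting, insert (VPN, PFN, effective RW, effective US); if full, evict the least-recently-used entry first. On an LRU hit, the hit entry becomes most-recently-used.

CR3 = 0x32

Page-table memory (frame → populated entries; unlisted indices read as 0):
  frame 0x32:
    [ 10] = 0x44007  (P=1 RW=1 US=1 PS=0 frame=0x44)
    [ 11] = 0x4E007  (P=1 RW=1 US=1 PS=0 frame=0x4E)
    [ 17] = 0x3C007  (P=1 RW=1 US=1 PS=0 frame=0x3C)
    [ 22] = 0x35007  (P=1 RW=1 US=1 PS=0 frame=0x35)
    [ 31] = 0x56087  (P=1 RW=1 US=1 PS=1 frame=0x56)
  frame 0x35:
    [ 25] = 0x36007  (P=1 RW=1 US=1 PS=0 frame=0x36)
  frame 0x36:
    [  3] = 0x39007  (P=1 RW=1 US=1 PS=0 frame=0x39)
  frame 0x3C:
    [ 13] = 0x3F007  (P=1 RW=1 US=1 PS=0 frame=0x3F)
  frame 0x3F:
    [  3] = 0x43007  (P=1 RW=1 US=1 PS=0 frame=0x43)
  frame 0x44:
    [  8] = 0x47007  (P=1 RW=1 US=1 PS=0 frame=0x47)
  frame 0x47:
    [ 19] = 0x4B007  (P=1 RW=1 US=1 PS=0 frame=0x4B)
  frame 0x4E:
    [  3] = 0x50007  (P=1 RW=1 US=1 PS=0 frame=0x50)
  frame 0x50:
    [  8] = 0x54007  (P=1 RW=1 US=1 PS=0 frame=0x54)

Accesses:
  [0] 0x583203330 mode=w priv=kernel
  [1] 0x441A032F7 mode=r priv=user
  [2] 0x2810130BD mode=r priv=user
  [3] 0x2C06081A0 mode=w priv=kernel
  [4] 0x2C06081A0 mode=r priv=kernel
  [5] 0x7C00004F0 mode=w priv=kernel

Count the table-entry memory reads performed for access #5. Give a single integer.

Trace:
#0 VA=0x583203330 (w,kernel):
  lvl0: tbl 0x32, slot 22 ⇒ 0x35007 (P1/RW1/US1/PS0)
  lvl1: tbl 0x35, slot 25 ⇒ 0x36007 (P1/RW1/US1/PS0)
  lvl2: tbl 0x36, slot 3 ⇒ 0x39007 (P1/RW1/US1/PS0)
  ✓ 0x39330  — 3 lookups
#1 VA=0x441A032F7 (r,user):
  lvl0: tbl 0x32, slot 17 ⇒ 0x3C007 (P1/RW1/US1/PS0)
  lvl1: tbl 0x3C, slot 13 ⇒ 0x3F007 (P1/RW1/US1/PS0)
  lvl2: tbl 0x3F, slot 3 ⇒ 0x43007 (P1/RW1/US1/PS0)
  ✓ 0x432F7  — 3 lookups
#2 VA=0x2810130BD (r,user):
  lvl0: tbl 0x32, slot 10 ⇒ 0x44007 (P1/RW1/US1/PS0)
  lvl1: tbl 0x44, slot 8 ⇒ 0x47007 (P1/RW1/US1/PS0)
  lvl2: tbl 0x47, slot 19 ⇒ 0x4B007 (P1/RW1/US1/PS0)
  ✓ 0x4B0BD  — 3 lookups
#3 VA=0x2C06081A0 (w,kernel):
  lvl0: tbl 0x32, slot 11 ⇒ 0x4E007 (P1/RW1/US1/PS0)
  lvl1: tbl 0x4E, slot 3 ⇒ 0x50007 (P1/RW1/US1/PS0)
  lvl2: tbl 0x50, slot 8 ⇒ 0x54007 (P1/RW1/US1/PS0)
  ✓ 0x541A0  — 3 lookups
#4 VA=0x2C06081A0 (r,kernel):
  TLB hit vpn=0x2C0608 → PA=0x541A0
#5 VA=0x7C00004F0 (w,kernel):
  lvl0: tbl 0x32, slot 31 ⇒ 0x56087 (P1/RW1/US1/PS1)
  ✓ 0x564F0 (huge @L0)  — 1 lookups

Entries read for #5: 1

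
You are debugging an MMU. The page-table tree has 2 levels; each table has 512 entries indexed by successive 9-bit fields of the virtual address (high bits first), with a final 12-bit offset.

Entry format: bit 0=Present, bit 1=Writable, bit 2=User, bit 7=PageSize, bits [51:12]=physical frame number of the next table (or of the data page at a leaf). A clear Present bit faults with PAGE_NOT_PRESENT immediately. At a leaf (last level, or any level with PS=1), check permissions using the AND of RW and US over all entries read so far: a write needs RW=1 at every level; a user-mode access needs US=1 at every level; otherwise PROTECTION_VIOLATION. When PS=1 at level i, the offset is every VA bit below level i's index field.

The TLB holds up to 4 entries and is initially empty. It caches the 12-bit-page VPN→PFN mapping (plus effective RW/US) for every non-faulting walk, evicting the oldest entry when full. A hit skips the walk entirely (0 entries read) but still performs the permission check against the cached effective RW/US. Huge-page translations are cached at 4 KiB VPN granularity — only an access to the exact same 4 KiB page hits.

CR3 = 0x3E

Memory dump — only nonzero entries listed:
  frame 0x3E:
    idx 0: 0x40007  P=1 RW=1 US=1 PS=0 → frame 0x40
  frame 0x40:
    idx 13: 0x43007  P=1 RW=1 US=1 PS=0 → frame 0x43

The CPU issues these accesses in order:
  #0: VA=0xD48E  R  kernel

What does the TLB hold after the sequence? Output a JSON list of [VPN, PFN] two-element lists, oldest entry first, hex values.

Trace:
#0 VA=0xD48E (r,kernel):
  L0 @0x3E[0] → 0x40007  P=1,RW=1,US=1,PS=0
  L1 @0x40[13] → 0x43007  P=1,RW=1,US=1,PS=0
  ✓ 0x4348E  — 2 lookups

TLB: [["0xD", "0x43"]]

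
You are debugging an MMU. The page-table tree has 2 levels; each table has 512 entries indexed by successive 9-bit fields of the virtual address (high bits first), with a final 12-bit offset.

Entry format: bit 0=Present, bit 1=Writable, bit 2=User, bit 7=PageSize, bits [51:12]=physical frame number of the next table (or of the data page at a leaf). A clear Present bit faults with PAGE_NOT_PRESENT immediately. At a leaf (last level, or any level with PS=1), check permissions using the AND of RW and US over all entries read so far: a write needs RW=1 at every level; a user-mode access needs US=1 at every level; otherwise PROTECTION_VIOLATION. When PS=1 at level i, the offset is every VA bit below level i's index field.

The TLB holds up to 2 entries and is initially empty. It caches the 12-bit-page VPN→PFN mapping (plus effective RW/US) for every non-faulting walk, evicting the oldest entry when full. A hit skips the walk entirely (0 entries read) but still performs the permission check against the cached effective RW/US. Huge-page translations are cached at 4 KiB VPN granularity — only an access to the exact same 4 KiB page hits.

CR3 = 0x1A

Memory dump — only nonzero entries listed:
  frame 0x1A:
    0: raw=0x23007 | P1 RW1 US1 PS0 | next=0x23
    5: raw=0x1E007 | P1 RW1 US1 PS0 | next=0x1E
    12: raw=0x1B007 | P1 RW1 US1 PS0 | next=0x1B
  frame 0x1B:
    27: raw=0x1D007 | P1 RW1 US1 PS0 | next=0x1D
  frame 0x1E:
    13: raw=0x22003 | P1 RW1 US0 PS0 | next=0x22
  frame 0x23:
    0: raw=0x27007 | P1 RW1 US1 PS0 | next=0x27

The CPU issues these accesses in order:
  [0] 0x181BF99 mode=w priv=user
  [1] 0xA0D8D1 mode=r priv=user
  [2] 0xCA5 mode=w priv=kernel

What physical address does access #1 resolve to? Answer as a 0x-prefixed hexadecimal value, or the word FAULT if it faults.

Trace:
#0 VA=0x181BF99 (w,user):
  [0] read 0x1A idx=12: raw=0x1B007 flags P=1 W=1 U=1 S=0
  [1] read 0x1B idx=27: raw=0x1D007 flags P=1 W=1 U=1 S=0
  ⇒ phys 0x1DF99  [2 reads]
#1 VA=0xA0D8D1 (r,user):
  [0] read 0x1A idx=5: raw=0x1E007 flags P=1 W=1 U=1 S=0
  [1] read 0x1E idx=13: raw=0x22003 flags P=1 W=1 U=0 S=0
  → PROTECTION_VIOLATION  (2 entries read)
#2 VA=0xCA5 (w,kernel):
  [0] read 0x1A idx=0: raw=0x23007 flags P=1 W=1 U=1 S=0
  [1] read 0x23 idx=0: raw=0x27007 flags P=1 W=1 U=1 S=0
  ⇒ phys 0x27CA5  [2 reads]

Access #1 PA: FAULT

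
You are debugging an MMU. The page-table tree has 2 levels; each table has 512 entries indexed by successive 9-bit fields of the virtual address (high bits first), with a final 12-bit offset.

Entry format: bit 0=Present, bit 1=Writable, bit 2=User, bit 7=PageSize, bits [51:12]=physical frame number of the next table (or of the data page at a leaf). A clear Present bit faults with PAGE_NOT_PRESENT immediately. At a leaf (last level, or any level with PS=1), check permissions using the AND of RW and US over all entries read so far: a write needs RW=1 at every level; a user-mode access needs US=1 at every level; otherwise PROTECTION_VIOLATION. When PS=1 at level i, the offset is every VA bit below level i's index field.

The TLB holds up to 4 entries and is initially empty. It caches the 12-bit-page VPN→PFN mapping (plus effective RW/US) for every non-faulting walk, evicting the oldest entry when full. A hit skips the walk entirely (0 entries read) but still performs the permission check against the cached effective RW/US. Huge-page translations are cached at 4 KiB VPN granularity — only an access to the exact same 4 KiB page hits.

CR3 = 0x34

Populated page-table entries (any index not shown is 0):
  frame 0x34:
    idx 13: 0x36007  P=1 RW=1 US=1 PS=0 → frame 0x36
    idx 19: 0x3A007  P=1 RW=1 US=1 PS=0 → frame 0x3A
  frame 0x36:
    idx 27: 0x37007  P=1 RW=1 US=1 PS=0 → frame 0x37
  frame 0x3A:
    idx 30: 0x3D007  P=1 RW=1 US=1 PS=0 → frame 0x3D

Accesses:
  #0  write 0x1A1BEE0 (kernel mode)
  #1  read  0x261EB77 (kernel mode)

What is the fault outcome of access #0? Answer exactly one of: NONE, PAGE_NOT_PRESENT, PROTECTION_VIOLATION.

Trace:
#0 VA=0x1A1BEE0 (w,kernel):
  lvl0: tbl 0x34, slot 13 ⇒ 0x36007 (P1/RW1/US1/PS0)
  lvl1: tbl 0x36, slot 27 ⇒ 0x37007 (P1/RW1/US1/PS0)
  → PA=0x37EE0  (2 entries read)
#1 VA=0x261EB77 (r,kernel):
  lvl0: tbl 0x34, slot 19 ⇒ 0x3A007 (P1/RW1/US1/PS0)
  lvl1: tbl 0x3A, slot 30 ⇒ 0x3D007 (P1/RW1/US1/PS0)
  → PA=0x3DB77  (2 entries read)

Access #0 fault: NONE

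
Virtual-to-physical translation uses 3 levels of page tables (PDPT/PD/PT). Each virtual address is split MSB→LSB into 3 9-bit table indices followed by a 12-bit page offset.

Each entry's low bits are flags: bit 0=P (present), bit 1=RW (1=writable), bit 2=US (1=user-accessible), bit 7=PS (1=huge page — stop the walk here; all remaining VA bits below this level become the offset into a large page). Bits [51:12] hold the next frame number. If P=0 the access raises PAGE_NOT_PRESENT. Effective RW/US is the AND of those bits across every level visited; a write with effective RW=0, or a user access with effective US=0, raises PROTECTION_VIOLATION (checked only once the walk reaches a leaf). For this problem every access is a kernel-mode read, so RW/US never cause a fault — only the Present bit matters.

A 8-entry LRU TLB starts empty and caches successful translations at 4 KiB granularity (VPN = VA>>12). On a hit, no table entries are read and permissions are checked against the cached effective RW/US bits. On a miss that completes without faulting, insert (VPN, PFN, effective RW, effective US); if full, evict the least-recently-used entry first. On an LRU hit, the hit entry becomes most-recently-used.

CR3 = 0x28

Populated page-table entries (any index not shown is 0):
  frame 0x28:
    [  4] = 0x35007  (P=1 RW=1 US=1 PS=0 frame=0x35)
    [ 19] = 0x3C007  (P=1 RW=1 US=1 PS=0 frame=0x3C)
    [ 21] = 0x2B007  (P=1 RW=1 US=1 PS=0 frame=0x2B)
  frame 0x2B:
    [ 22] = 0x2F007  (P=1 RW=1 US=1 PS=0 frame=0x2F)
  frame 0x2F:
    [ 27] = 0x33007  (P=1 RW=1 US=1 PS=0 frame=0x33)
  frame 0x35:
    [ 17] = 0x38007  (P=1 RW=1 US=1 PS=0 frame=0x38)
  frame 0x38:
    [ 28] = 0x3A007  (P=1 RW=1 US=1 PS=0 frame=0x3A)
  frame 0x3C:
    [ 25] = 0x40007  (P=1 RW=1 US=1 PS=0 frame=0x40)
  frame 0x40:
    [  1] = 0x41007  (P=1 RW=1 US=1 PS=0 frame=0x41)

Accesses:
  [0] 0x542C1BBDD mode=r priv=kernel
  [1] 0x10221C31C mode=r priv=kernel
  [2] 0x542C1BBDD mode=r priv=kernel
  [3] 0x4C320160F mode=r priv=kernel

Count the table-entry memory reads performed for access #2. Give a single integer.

Per-access translation:
#0 VA=0x542C1BBDD (r,kernel):
  L0 @0x28[21] → 0x2B007  P=1,RW=1,US=1,PS=0
  L1 @0x2B[22] → 0x2F007  P=1,RW=1,US=1,PS=0
  L2 @0x2F[27] → 0x33007  P=1,RW=1,US=1,PS=0
  → PA=0x33BDD  (3 entries read)
#1 VA=0x10221C31C (r,kernel):
  L0 @0x28[4] → 0x35007  P=1,RW=1,US=1,PS=0
  L1 @0x35[17] → 0x38007  P=1,RW=1,US=1,PS=0
  L2 @0x38[28] → 0x3A007  P=1,RW=1,US=1,PS=0
  → PA=0x3A31C  (3 entries read)
#2 VA=0x542C1BBDD (r,kernel):
  TLB hit vpn=0x542C1B → PA=0x33BDD
#3 VA=0x4C320160F (r,kernel):
  L0 @0x28[19] → 0x3C007  P=1,RW=1,US=1,PS=0
  L1 @0x3C[25] → 0x40007  P=1,RW=1,US=1,PS=0
  L2 @0x40[1] → 0x41007  P=1,RW=1,US=1,PS=0
  → PA=0x4160F  (3 entries read)

Entries read for #2: 0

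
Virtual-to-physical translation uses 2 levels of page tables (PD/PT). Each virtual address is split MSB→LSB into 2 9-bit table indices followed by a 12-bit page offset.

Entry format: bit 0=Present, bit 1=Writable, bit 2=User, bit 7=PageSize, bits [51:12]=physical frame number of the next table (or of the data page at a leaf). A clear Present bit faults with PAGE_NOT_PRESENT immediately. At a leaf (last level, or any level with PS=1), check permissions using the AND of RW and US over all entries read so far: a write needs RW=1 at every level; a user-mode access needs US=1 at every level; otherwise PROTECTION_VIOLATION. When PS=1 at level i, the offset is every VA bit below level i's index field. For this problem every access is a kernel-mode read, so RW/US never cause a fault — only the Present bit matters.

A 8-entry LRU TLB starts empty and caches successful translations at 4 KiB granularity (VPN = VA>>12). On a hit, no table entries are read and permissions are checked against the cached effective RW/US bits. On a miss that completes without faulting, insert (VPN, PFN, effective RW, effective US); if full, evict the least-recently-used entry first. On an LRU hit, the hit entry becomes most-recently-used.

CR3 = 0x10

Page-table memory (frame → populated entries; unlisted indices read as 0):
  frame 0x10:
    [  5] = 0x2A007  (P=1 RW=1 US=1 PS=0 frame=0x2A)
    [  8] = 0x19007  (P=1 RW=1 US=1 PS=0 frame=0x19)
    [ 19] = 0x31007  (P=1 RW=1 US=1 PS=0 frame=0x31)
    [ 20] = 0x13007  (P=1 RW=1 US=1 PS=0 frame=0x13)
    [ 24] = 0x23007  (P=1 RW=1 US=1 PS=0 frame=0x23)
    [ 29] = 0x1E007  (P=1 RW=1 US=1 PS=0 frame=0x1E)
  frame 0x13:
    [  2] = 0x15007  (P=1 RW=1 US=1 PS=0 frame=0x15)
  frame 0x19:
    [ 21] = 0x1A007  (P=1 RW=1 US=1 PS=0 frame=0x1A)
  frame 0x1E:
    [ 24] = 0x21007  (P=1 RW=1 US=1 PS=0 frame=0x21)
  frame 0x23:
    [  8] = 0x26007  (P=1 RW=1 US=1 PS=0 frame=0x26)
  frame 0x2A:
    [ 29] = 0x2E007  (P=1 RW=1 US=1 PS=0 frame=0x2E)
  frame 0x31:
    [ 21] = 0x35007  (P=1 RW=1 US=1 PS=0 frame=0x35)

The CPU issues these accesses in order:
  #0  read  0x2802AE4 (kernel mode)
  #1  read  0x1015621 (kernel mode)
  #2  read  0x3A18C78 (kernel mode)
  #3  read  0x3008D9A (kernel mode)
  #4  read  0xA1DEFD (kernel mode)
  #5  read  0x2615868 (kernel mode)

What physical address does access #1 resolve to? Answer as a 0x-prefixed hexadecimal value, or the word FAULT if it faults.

Trace:
#0 VA=0x2802AE4 (r,kernel):
  lvl0: tbl 0x10, slot 20 ⇒ 0x13007 (P1/RW1/US1/PS0)
  lvl1: tbl 0x13, slot 2 ⇒ 0x15007 (P1/RW1/US1/PS0)
  ✓ 0x15AE4  — 2 lookups
#1 VA=0x1015621 (r,kernel):
  lvl0: tbl 0x10, slot 8 ⇒ 0x19007 (P1/RW1/US1/PS0)
  lvl1: tbl 0x19, slot 21 ⇒ 0x1A007 (P1/RW1/US1/PS0)
  ✓ 0x1A621  — 2 lookups
#2 VA=0x3A18C78 (r,kernel):
  lvl0: tbl 0x10, slot 29 ⇒ 0x1E007 (P1/RW1/US1/PS0)
  lvl1: tbl 0x1E, slot 24 ⇒ 0x21007 (P1/RW1/US1/PS0)
  ✓ 0x21C78  — 2 lookups
#3 VA=0x3008D9A (r,kernel):
  lvl0: tbl 0x10, slot 24 ⇒ 0x23007 (P1/RW1/US1/PS0)
  lvl1: tbl 0x23, slot 8 ⇒ 0x26007 (P1/RW1/US1/PS0)
  ✓ 0x26D9A  — 2 lookups
#4 VA=0xA1DEFD (r,kernel):
  lvl0: tbl 0x10, slot 5 ⇒ 0x2A007 (P1/RW1/US1/PS0)
  lvl1: tbl 0x2A, slot 29 ⇒ 0x2E007 (P1/RW1/US1/PS0)
  ✓ 0x2EEFD  — 2 lookups
#5 VA=0x2615868 (r,kernel):
  lvl0: tbl 0x10, slot 19 ⇒ 0x31007 (P1/RW1/US1/PS0)
  lvl1: tbl 0x31, slot 21 ⇒ 0x35007 (P1/RW1/US1/PS0)
  ✓ 0x35868  — 2 lookups

Access #1 PA: 0x1A621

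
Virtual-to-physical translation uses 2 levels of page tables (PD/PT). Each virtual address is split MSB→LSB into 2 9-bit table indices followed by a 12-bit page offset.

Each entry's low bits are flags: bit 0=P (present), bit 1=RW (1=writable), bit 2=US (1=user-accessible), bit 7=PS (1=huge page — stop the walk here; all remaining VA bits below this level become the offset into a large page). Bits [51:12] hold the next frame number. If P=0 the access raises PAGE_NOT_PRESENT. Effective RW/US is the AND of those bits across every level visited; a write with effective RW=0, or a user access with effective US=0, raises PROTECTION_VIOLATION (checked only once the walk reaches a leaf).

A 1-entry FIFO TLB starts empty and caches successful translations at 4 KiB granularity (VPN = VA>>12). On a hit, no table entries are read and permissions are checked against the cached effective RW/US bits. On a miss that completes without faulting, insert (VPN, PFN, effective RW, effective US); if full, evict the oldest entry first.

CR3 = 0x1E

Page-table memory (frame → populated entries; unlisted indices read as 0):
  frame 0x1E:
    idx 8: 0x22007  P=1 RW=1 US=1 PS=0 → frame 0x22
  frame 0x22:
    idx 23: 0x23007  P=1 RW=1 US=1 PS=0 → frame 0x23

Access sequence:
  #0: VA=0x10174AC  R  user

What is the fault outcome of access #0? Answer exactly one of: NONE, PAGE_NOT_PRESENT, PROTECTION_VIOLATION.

Per-access translation:
#0 VA=0x10174AC (r,user):
  L0 @0x1E[8] → 0x22007  P=1,RW=1,US=1,PS=0
  L1 @0x22[23] → 0x23007  P=1,RW=1,US=1,PS=0
  → PA=0x234AC  (2 entries read)

Access #0 fault: NONE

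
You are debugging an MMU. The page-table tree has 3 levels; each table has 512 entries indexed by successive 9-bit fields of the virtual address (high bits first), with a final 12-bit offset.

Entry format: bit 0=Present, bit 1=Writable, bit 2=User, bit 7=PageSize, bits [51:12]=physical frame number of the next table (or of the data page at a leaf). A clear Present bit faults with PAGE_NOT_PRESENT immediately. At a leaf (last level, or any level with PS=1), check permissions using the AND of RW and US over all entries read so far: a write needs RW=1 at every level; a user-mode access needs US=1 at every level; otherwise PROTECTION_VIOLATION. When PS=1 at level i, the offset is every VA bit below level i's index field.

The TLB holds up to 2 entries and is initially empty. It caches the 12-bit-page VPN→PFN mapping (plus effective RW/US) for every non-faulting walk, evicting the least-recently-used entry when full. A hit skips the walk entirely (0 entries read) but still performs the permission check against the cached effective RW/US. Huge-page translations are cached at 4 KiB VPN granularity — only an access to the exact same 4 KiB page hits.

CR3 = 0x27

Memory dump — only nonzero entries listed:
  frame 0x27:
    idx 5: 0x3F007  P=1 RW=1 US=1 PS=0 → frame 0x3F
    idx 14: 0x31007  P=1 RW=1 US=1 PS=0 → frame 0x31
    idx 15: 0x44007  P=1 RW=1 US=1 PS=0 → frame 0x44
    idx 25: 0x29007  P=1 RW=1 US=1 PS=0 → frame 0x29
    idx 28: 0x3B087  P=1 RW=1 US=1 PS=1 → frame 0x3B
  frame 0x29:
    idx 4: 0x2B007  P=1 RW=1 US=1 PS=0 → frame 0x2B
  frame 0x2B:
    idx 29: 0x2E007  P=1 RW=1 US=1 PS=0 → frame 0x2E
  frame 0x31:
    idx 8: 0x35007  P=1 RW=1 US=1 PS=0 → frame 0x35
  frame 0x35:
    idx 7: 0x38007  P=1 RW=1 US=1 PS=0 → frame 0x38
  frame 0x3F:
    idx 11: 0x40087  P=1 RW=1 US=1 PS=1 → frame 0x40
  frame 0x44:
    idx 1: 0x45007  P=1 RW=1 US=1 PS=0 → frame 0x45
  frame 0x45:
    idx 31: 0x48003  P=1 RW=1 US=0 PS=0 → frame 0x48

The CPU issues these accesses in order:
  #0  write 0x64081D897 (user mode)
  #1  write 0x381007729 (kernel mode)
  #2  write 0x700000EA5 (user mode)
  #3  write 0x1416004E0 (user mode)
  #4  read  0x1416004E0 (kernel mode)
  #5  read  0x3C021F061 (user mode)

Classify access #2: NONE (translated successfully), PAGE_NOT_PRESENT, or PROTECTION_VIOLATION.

Per-access translation:
#0 VA=0x64081D897 (w,user):
  L0 @0x27[25] → 0x29007  P=1,RW=1,US=1,PS=0
  L1 @0x29[4] → 0x2B007  P=1,RW=1,US=1,PS=0
  L2 @0x2B[29] → 0x2E007  P=1,RW=1,US=1,PS=0
  ✓ 0x2E897  — 3 lookups
#1 VA=0x381007729 (w,kernel):
  L0 @0x27[14] → 0x31007  P=1,RW=1,US=1,PS=0
  L1 @0x31[8] → 0x35007  P=1,RW=1,US=1,PS=0
  L2 @0x35[7] → 0x38007  P=1,RW=1,US=1,PS=0
  ✓ 0x38729  — 3 lookups
#2 VA=0x700000EA5 (w,user):
  L0 @0x27[28] → 0x3B087  P=1,RW=1,US=1,PS=1
  ✓ 0x3BEA5 (huge @L0)  — 1 lookups
#3 VA=0x1416004E0 (w,user):
  L0 @0x27[5] → 0x3F007  P=1,RW=1,US=1,PS=0
  L1 @0x3F[11] → 0x40087  P=1,RW=1,US=1,PS=1
  ✓ 0x404E0 (huge @L1)  — 2 lookups
#4 VA=0x1416004E0 (r,kernel):
  TLB hit vpn=0x141600 → PA=0x404E0
#5 VA=0x3C021F061 (r,user):
  L0 @0x27[15] → 0x44007  P=1,RW=1,US=1,PS=0
  L1 @0x44[1] → 0x45007  P=1,RW=1,US=1,PS=0
  L2 @0x45[31] → 0x48003  P=1,RW=1,US=0,PS=0
  → PROTECTION_VIOLATION  (3 entries read)

Access #2 fault: NONE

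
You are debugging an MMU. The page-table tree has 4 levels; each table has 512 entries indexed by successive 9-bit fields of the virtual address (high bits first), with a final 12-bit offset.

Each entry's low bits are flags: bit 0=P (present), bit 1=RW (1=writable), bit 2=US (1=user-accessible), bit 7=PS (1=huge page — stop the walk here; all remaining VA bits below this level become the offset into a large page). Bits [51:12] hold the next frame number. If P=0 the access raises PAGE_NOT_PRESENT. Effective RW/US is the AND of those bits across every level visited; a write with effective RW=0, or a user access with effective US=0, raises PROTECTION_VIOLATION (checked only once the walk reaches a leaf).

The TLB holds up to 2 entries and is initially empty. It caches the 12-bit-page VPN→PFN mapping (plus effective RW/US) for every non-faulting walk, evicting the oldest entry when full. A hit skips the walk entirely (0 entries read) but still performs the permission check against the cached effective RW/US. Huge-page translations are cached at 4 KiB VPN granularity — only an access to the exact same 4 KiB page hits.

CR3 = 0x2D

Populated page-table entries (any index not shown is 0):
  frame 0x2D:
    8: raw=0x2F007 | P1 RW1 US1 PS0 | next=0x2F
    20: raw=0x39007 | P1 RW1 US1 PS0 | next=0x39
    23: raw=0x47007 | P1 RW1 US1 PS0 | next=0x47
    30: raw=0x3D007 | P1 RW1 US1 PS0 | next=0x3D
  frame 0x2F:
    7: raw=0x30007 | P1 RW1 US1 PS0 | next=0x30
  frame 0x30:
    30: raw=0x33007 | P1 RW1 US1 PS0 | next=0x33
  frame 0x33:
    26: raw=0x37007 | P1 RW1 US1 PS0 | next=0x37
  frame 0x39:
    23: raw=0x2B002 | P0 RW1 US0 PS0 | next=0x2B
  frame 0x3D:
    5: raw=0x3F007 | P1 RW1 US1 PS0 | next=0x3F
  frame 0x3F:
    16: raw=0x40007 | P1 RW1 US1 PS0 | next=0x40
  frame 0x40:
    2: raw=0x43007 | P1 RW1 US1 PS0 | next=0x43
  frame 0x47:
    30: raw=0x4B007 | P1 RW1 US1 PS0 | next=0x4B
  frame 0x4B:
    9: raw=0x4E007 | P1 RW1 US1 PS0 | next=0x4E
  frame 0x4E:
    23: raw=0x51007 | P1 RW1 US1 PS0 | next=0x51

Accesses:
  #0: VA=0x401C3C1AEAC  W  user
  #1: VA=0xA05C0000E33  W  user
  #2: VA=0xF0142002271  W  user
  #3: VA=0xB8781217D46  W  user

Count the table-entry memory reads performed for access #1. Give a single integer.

Trace:
#0 VA=0x401C3C1AEAC (w,user):
  L0: frame=0x2D idx=8 entry=0x2F007 [P=1 RW=1 US=1 PS=0]
  L1: frame=0x2F idx=7 entry=0x30007 [P=1 RW=1 US=1 PS=0]
  L2: frame=0x30 idx=30 entry=0x33007 [P=1 RW=1 US=1 PS=0]
  L3: frame=0x33 idx=26 entry=0x37007 [P=1 RW=1 US=1 PS=0]
  → PA=0x37EAC  (4 entries read)
#1 VA=0xA05C0000E33 (w,user):
  L0: frame=0x2D idx=20 entry=0x39007 [P=1 RW=1 US=1 PS=0]
  L1: frame=0x39 idx=23 entry=0x2B002 [P=0 RW=1 US=0 PS=0]
  ⇒ fault: PAGE_NOT_PRESENT  — 2 lookups
#2 VA=0xF0142002271 (w,user):
  L0: frame=0x2D idx=30 entry=0x3D007 [P=1 RW=1 US=1 PS=0]
  L1: frame=0x3D idx=5 entry=0x3F007 [P=1 RW=1 US=1 PS=0]
  L2: frame=0x3F idx=16 entry=0x40007 [P=1 RW=1 US=1 PS=0]
  L3: frame=0x40 idx=2 entry=0x43007 [P=1 RW=1 US=1 PS=0]
  → PA=0x43271  (4 entries read)
#3 VA=0xB8781217D46 (w,user):
  L0: frame=0x2D idx=23 entry=0x47007 [P=1 RW=1 US=1 PS=0]
  L1: frame=0x47 idx=30 entry=0x4B007 [P=1 RW=1 US=1 PS=0]
  L2: frame=0x4B idx=9 entry=0x4E007 [P=1 RW=1 US=1 PS=0]
  L3: frame=0x4E idx=23 entry=0x51007 [P=1 RW=1 US=1 PS=0]
  → PA=0x51D46  (4 entries read)

Entries read for #1: 2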